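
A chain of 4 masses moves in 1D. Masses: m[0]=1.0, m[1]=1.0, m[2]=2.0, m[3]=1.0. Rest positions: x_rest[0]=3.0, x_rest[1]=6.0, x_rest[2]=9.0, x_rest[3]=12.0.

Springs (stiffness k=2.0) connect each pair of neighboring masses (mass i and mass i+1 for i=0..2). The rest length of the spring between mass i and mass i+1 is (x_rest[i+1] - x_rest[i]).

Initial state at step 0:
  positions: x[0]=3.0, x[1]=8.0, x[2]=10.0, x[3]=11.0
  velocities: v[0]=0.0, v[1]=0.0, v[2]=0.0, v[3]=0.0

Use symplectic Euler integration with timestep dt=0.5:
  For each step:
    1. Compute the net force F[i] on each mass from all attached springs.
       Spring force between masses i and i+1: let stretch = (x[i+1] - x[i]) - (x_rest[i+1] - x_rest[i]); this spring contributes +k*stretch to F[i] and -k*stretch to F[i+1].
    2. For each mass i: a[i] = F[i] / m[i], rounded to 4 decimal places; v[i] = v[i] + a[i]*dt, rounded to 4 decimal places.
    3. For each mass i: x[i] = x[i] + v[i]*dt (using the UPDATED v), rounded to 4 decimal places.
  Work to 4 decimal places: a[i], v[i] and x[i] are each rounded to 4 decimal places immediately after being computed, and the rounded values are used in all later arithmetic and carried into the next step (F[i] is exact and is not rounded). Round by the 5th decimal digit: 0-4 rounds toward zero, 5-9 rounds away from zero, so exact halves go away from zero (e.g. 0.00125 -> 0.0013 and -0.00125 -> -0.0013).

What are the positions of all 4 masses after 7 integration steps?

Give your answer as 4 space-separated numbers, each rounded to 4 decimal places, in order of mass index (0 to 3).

Step 0: x=[3.0000 8.0000 10.0000 11.0000] v=[0.0000 0.0000 0.0000 0.0000]
Step 1: x=[4.0000 6.5000 9.7500 12.0000] v=[2.0000 -3.0000 -0.5000 2.0000]
Step 2: x=[4.7500 5.3750 9.2500 13.3750] v=[1.5000 -2.2500 -1.0000 2.7500]
Step 3: x=[4.3125 5.8750 8.8125 14.1875] v=[-0.8750 1.0000 -0.8750 1.6250]
Step 4: x=[3.1563 7.0625 8.9844 13.8125] v=[-2.3125 2.3750 0.3438 -0.7500]
Step 5: x=[2.4532 7.2579 9.8829 12.5235] v=[-1.4063 0.3907 1.7969 -2.5781]
Step 6: x=[2.6524 6.3634 10.7853 11.4142] v=[0.3984 -1.7890 1.8047 -2.2187]
Step 7: x=[3.2071 5.8244 10.7394 11.4904] v=[1.1094 -1.0781 -0.0918 0.1524]

Answer: 3.2071 5.8244 10.7394 11.4904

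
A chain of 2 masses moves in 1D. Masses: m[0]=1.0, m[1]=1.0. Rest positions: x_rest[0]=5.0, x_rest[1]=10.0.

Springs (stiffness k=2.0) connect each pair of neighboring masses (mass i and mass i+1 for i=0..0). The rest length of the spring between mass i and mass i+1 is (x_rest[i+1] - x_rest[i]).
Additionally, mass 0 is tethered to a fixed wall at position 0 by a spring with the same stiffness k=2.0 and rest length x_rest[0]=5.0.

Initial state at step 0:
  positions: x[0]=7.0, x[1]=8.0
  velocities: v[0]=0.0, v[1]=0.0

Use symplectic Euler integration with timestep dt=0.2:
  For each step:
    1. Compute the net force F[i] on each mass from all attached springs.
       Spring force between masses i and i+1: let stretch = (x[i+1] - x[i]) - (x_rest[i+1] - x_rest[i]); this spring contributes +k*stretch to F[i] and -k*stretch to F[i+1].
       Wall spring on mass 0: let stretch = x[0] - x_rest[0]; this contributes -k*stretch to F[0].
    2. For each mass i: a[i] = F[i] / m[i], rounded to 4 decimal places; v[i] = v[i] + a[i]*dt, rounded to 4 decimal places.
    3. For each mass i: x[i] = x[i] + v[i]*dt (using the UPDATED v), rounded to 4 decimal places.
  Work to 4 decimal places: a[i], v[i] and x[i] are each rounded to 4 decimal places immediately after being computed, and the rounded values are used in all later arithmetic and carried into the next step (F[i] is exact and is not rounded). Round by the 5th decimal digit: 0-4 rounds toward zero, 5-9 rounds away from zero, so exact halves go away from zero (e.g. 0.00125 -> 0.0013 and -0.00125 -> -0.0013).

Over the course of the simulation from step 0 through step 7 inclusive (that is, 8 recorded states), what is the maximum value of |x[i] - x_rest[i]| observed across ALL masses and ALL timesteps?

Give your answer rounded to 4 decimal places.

Step 0: x=[7.0000 8.0000] v=[0.0000 0.0000]
Step 1: x=[6.5200 8.3200] v=[-2.4000 1.6000]
Step 2: x=[5.6624 8.8960] v=[-4.2880 2.8800]
Step 3: x=[4.6105 9.6133] v=[-5.2595 3.5866]
Step 4: x=[3.5900 10.3304] v=[-5.1026 3.5855]
Step 5: x=[2.8215 10.9083] v=[-3.8424 2.8893]
Step 6: x=[2.4742 11.2392] v=[-1.7363 1.6546]
Step 7: x=[2.6302 11.2689] v=[0.7800 0.1486]
Max displacement = 2.5258

Answer: 2.5258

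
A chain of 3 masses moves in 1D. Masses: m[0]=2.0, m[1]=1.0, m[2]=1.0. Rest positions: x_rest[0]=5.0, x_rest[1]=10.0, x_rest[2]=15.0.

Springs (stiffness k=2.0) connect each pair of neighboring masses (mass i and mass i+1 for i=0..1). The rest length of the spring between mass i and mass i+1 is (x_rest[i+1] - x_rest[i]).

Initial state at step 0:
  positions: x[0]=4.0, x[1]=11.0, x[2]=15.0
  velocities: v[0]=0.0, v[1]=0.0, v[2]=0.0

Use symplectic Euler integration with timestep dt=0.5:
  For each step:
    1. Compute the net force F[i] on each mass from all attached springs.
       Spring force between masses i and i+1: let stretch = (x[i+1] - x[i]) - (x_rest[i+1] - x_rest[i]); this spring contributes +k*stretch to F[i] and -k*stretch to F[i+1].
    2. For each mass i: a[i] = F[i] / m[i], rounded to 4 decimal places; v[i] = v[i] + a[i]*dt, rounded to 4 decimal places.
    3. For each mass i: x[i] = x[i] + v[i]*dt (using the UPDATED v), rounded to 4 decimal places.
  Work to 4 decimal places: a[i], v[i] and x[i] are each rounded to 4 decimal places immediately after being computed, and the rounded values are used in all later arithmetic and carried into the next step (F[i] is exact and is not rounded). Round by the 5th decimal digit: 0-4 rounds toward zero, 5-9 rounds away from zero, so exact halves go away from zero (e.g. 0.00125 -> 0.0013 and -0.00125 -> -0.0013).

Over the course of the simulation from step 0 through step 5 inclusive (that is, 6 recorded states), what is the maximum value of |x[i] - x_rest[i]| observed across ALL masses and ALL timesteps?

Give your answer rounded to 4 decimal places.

Answer: 1.6562

Derivation:
Step 0: x=[4.0000 11.0000 15.0000] v=[0.0000 0.0000 0.0000]
Step 1: x=[4.5000 9.5000 15.5000] v=[1.0000 -3.0000 1.0000]
Step 2: x=[5.0000 8.5000 15.5000] v=[1.0000 -2.0000 0.0000]
Step 3: x=[5.1250 9.2500 14.5000] v=[0.2500 1.5000 -2.0000]
Step 4: x=[5.0313 10.5625 13.3750] v=[-0.1875 2.6250 -2.2500]
Step 5: x=[5.0704 10.5157 13.3438] v=[0.0781 -0.0937 -0.0625]
Max displacement = 1.6562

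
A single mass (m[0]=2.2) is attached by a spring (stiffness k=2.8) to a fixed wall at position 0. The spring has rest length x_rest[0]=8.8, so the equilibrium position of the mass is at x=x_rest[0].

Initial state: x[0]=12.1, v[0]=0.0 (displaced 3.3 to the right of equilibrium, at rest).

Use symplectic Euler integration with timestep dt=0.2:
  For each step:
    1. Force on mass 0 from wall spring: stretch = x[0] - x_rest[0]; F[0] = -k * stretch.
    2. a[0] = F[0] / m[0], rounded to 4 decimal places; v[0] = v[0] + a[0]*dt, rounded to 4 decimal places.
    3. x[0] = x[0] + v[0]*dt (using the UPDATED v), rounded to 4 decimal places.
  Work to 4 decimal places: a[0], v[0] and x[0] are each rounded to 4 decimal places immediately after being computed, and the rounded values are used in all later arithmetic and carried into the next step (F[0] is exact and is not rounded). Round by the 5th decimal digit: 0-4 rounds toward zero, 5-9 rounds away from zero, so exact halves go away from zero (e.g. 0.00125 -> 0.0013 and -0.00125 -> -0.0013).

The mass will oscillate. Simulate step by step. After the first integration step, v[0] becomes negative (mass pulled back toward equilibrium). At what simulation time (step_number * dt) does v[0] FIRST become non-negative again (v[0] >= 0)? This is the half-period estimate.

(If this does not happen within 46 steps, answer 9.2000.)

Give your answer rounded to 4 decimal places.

Step 0: x=[12.1000] v=[0.0000]
Step 1: x=[11.9320] v=[-0.8400]
Step 2: x=[11.6046] v=[-1.6372]
Step 3: x=[11.1344] v=[-2.3511]
Step 4: x=[10.5453] v=[-2.9453]
Step 5: x=[9.8674] v=[-3.3896]
Step 6: x=[9.1351] v=[-3.6613]
Step 7: x=[8.3858] v=[-3.7466]
Step 8: x=[7.6576] v=[-3.6412]
Step 9: x=[6.9875] v=[-3.3504]
Step 10: x=[6.4097] v=[-2.8890]
Step 11: x=[5.9536] v=[-2.2806]
Step 12: x=[5.6424] v=[-1.5561]
Step 13: x=[5.4919] v=[-0.7523]
Step 14: x=[5.5099] v=[0.0898]
First v>=0 after going negative at step 14, time=2.8000

Answer: 2.8000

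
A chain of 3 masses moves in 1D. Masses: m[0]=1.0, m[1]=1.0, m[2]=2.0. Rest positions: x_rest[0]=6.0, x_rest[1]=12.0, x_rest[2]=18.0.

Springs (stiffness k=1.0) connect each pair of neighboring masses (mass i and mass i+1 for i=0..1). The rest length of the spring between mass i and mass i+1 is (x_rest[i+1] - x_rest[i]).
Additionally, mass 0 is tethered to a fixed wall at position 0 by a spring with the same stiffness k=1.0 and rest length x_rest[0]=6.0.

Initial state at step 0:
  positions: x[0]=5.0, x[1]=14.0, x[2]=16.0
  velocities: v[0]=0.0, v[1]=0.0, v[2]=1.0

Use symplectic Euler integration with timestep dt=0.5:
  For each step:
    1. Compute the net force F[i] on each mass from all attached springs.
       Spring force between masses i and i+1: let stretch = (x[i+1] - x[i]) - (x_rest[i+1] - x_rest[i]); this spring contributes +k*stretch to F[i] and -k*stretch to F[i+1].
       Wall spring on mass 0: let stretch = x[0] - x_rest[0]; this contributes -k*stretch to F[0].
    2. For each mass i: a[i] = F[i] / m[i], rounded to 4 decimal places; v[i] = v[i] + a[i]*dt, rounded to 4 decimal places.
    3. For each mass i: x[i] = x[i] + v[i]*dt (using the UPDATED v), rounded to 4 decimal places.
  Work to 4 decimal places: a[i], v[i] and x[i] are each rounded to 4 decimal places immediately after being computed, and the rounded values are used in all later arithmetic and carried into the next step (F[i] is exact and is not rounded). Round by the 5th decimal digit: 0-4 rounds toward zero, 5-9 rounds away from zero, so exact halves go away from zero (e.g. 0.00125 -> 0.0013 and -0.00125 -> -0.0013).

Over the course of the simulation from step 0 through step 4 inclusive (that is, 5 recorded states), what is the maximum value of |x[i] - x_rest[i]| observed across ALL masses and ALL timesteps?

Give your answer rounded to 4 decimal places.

Answer: 2.7578

Derivation:
Step 0: x=[5.0000 14.0000 16.0000] v=[0.0000 0.0000 1.0000]
Step 1: x=[6.0000 12.2500 17.0000] v=[2.0000 -3.5000 2.0000]
Step 2: x=[7.0625 10.1250 18.1563] v=[2.1250 -4.2500 2.3125]
Step 3: x=[7.1250 9.2422 19.0587] v=[0.1250 -1.7656 1.8047]
Step 4: x=[5.9356 10.2843 19.4840] v=[-2.3789 2.0841 0.8506]
Max displacement = 2.7578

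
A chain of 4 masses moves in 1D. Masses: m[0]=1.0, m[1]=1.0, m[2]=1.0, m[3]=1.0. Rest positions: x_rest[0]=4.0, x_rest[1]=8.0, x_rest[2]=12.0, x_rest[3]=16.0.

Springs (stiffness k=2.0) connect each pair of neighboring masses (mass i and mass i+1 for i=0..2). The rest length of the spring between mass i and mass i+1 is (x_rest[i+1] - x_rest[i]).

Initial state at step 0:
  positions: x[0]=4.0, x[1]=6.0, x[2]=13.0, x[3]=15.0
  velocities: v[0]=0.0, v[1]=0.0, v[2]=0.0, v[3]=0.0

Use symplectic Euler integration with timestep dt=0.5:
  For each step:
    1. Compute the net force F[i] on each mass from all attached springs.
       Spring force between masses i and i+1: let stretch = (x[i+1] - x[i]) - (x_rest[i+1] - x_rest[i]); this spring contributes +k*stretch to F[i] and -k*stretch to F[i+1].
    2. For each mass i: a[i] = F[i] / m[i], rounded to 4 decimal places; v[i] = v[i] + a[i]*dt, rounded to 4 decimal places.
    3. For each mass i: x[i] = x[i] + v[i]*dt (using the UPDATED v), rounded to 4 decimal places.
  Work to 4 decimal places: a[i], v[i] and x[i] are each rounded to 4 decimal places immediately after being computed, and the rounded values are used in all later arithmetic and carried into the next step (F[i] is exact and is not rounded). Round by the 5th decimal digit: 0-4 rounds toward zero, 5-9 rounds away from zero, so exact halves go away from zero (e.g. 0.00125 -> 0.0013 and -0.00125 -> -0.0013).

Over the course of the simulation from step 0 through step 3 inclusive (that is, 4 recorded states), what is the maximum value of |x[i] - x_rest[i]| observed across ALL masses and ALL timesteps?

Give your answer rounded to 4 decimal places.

Step 0: x=[4.0000 6.0000 13.0000 15.0000] v=[0.0000 0.0000 0.0000 0.0000]
Step 1: x=[3.0000 8.5000 10.5000 16.0000] v=[-2.0000 5.0000 -5.0000 2.0000]
Step 2: x=[2.7500 9.2500 9.7500 16.2500] v=[-0.5000 1.5000 -1.5000 0.5000]
Step 3: x=[3.7500 7.0000 12.0000 15.2500] v=[2.0000 -4.5000 4.5000 -2.0000]
Max displacement = 2.2500

Answer: 2.2500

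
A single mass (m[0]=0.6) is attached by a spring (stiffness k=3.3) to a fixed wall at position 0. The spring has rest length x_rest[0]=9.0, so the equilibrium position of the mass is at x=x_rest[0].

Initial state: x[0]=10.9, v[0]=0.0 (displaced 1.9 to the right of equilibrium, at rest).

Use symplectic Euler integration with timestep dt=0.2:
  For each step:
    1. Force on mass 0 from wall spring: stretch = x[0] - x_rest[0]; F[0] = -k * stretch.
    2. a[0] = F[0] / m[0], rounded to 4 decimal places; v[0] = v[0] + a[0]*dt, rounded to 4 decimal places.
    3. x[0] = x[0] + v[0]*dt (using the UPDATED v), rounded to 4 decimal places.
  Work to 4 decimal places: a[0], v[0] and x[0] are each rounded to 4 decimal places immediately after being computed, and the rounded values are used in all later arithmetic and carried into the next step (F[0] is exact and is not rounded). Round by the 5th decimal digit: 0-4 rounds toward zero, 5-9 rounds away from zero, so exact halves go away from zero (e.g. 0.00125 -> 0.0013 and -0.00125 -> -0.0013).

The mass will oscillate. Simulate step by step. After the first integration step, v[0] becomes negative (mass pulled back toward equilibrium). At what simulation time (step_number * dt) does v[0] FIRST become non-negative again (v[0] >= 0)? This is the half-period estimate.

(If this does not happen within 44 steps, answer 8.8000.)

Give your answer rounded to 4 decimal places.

Step 0: x=[10.9000] v=[0.0000]
Step 1: x=[10.4820] v=[-2.0900]
Step 2: x=[9.7380] v=[-3.7202]
Step 3: x=[8.8316] v=[-4.5320]
Step 4: x=[7.9622] v=[-4.3468]
Step 5: x=[7.3212] v=[-3.2052]
Step 6: x=[7.0495] v=[-1.3585]
Step 7: x=[7.2069] v=[0.7871]
First v>=0 after going negative at step 7, time=1.4000

Answer: 1.4000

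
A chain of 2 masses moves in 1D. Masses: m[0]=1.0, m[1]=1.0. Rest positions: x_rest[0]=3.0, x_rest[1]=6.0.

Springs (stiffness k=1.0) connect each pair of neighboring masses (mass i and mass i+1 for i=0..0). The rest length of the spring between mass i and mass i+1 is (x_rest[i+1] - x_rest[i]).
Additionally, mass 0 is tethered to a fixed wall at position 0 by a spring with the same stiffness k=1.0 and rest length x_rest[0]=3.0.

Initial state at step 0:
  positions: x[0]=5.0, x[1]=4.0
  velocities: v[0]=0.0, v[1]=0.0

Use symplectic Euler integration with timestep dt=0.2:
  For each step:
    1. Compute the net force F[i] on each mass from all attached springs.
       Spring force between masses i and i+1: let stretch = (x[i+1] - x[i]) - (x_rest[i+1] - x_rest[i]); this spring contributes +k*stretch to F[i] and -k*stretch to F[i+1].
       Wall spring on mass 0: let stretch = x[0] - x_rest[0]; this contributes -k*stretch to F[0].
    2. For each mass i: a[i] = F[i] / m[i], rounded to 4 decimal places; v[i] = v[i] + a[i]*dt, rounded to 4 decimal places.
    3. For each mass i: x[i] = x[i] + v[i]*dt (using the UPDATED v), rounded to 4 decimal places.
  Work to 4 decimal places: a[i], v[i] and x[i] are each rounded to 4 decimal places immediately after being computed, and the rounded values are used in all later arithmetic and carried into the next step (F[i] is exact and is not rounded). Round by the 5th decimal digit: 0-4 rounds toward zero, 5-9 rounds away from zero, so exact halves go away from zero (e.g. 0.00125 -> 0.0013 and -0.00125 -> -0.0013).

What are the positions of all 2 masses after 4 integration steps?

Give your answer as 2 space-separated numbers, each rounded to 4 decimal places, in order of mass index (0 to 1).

Answer: 2.9655 5.3715

Derivation:
Step 0: x=[5.0000 4.0000] v=[0.0000 0.0000]
Step 1: x=[4.7600 4.1600] v=[-1.2000 0.8000]
Step 2: x=[4.3056 4.4640] v=[-2.2720 1.5200]
Step 3: x=[3.6853 4.8817] v=[-3.1014 2.0883]
Step 4: x=[2.9655 5.3715] v=[-3.5992 2.4490]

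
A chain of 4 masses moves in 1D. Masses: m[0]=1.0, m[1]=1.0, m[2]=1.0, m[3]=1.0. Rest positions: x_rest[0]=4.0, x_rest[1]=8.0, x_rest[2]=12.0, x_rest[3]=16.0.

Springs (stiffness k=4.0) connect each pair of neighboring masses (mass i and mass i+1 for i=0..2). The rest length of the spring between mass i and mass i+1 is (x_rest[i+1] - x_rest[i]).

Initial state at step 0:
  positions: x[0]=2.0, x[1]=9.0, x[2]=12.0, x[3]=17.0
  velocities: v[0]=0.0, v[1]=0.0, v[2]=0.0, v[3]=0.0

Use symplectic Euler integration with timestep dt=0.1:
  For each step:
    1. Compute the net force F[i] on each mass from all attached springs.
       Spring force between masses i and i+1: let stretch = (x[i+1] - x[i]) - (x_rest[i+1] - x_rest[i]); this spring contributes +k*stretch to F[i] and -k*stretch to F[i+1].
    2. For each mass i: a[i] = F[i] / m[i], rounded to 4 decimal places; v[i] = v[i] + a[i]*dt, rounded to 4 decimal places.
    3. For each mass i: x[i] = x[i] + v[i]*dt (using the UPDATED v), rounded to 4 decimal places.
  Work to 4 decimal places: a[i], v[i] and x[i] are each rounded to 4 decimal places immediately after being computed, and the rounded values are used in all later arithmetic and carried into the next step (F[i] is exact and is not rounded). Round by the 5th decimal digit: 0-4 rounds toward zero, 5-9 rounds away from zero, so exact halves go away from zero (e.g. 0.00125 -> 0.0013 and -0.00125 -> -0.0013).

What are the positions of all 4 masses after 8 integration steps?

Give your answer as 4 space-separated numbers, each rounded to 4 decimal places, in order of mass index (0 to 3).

Step 0: x=[2.0000 9.0000 12.0000 17.0000] v=[0.0000 0.0000 0.0000 0.0000]
Step 1: x=[2.1200 8.8400 12.0800 16.9600] v=[1.2000 -1.6000 0.8000 -0.4000]
Step 2: x=[2.3488 8.5408 12.2256 16.8848] v=[2.2880 -2.9920 1.4560 -0.7520]
Step 3: x=[2.6653 8.1413 12.4102 16.7832] v=[3.1648 -3.9949 1.8458 -1.0157]
Step 4: x=[3.0408 7.6935 12.5989 16.6667] v=[3.7552 -4.4777 1.8874 -1.1649]
Step 5: x=[3.4424 7.2558 12.7541 16.5475] v=[4.0163 -4.3766 1.5524 -1.1920]
Step 6: x=[3.8366 6.8855 12.8411 16.4366] v=[3.9417 -3.7026 0.8704 -1.1094]
Step 7: x=[4.1927 6.6315 12.8337 16.3418] v=[3.5613 -2.5399 -0.0736 -0.9476]
Step 8: x=[4.4864 6.5281 12.7186 16.2667] v=[2.9368 -1.0345 -1.1512 -0.7508]

Answer: 4.4864 6.5281 12.7186 16.2667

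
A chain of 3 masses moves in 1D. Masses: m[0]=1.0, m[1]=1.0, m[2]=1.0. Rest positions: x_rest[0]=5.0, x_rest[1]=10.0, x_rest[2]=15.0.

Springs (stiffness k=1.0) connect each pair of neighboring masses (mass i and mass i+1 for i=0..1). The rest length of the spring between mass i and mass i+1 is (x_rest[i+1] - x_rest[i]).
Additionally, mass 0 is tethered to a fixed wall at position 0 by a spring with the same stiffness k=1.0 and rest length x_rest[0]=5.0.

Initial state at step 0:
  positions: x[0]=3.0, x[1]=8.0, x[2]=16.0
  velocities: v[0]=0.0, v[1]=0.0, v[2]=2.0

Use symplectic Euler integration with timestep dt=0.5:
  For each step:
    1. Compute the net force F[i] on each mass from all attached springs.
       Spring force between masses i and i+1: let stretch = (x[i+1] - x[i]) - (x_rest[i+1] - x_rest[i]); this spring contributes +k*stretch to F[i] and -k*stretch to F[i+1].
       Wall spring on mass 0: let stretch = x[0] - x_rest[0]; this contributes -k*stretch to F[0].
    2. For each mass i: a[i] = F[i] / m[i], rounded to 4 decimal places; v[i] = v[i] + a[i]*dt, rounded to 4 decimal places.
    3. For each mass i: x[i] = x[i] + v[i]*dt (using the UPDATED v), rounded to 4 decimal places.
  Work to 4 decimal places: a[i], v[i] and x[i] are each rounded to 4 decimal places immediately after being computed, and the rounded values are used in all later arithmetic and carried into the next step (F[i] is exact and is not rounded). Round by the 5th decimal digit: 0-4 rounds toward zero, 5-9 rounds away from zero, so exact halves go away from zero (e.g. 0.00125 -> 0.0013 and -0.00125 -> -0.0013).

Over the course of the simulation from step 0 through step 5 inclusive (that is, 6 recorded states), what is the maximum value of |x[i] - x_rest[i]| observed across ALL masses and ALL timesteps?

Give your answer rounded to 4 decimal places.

Answer: 2.7951

Derivation:
Step 0: x=[3.0000 8.0000 16.0000] v=[0.0000 0.0000 2.0000]
Step 1: x=[3.5000 8.7500 16.2500] v=[1.0000 1.5000 0.5000]
Step 2: x=[4.4375 10.0625 15.8750] v=[1.8750 2.6250 -0.7500]
Step 3: x=[5.6719 11.4219 15.2969] v=[2.4688 2.7188 -1.1563]
Step 4: x=[6.9259 12.3126 15.0000] v=[2.5079 1.7813 -0.5938]
Step 5: x=[7.7951 12.5285 15.2813] v=[1.7383 0.4317 0.5625]
Max displacement = 2.7951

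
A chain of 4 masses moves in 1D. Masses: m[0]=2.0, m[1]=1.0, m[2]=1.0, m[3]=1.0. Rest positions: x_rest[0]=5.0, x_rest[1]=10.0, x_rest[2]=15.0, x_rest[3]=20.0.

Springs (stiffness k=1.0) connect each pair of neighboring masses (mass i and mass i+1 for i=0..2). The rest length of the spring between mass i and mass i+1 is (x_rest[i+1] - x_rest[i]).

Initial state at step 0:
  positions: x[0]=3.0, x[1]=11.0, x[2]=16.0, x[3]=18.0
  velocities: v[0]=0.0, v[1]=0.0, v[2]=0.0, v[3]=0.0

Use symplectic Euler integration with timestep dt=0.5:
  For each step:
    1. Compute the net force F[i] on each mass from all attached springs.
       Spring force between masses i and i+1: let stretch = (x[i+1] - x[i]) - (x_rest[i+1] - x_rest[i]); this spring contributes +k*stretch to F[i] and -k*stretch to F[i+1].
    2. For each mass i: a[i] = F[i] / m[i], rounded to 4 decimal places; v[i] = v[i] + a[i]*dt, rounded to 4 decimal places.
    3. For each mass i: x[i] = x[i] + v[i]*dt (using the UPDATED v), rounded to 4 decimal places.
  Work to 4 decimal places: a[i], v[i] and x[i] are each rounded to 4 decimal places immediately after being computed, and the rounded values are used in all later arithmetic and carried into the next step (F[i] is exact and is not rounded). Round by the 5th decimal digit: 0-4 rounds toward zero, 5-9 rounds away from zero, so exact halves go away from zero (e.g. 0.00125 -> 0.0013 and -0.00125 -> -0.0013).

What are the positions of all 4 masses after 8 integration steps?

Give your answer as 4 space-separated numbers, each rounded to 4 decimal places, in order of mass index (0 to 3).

Answer: 3.8725 11.1221 15.0221 17.1124

Derivation:
Step 0: x=[3.0000 11.0000 16.0000 18.0000] v=[0.0000 0.0000 0.0000 0.0000]
Step 1: x=[3.3750 10.2500 15.2500 18.7500] v=[0.7500 -1.5000 -1.5000 1.5000]
Step 2: x=[3.9844 9.0313 14.1250 19.8750] v=[1.2188 -2.4375 -2.2500 2.2500]
Step 3: x=[4.5997 7.8243 13.1641 20.8125] v=[1.2306 -2.4141 -1.9219 1.8750]
Step 4: x=[4.9931 7.1461 12.7803 21.0879] v=[0.7868 -1.3565 -0.7676 0.5508]
Step 5: x=[5.0307 7.3382 13.0649 20.5364] v=[0.0751 0.3841 0.5691 -1.1030]
Step 6: x=[4.7317 8.3851 13.7857 19.3670] v=[-0.5981 2.0937 1.4415 -2.3388]
Step 7: x=[4.2643 9.8688 14.5517 18.0523] v=[-0.9348 2.9673 1.5319 -2.6295]
Step 8: x=[3.8725 11.1221 15.0221 17.1124] v=[-0.7837 2.5065 0.9408 -1.8798]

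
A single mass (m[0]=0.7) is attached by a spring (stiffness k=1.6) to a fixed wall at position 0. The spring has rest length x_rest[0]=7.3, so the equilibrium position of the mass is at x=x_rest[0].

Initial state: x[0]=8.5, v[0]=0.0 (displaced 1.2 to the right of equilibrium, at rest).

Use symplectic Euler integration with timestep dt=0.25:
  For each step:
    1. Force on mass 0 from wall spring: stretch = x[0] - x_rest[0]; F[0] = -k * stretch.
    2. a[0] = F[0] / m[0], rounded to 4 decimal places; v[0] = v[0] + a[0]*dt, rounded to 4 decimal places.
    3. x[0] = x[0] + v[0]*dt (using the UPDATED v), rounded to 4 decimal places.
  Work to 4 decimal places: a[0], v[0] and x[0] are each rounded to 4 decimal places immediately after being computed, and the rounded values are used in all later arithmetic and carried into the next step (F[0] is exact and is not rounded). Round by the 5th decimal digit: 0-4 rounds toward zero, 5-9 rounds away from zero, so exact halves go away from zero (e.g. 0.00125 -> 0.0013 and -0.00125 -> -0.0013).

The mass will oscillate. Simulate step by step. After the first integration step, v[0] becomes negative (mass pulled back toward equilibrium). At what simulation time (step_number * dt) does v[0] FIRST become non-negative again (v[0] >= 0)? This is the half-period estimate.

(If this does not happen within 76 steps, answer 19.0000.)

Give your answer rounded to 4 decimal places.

Step 0: x=[8.5000] v=[0.0000]
Step 1: x=[8.3286] v=[-0.6857]
Step 2: x=[8.0102] v=[-1.2735]
Step 3: x=[7.5904] v=[-1.6793]
Step 4: x=[7.1291] v=[-1.8453]
Step 5: x=[6.6922] v=[-1.7477]
Step 6: x=[6.3421] v=[-1.4004]
Step 7: x=[6.1289] v=[-0.8530]
Step 8: x=[6.0830] v=[-0.1838]
Step 9: x=[6.2109] v=[0.5116]
First v>=0 after going negative at step 9, time=2.2500

Answer: 2.2500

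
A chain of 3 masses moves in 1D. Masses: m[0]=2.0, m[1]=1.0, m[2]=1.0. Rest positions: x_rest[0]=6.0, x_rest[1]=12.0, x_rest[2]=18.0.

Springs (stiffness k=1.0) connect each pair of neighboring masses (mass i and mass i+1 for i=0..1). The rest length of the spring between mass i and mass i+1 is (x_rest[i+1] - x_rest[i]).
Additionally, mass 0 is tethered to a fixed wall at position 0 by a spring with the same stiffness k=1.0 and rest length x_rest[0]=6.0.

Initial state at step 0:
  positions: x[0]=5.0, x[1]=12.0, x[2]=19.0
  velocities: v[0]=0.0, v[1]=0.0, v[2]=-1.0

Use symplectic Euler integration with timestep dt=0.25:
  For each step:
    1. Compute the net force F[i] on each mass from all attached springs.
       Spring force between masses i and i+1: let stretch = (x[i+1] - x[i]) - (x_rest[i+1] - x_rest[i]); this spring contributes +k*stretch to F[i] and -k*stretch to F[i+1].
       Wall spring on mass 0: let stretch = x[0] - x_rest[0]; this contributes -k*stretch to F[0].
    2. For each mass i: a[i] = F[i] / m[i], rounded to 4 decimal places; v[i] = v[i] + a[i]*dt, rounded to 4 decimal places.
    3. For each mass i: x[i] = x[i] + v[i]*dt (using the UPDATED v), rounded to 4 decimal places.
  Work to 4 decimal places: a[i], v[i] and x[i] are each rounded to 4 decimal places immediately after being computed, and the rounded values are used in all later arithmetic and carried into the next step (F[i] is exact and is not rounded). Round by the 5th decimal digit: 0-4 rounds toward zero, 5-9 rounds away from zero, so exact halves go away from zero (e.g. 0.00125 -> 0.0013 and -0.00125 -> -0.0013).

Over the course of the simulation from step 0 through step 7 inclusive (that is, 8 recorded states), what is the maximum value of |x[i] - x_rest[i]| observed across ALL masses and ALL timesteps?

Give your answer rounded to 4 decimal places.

Answer: 1.3938

Derivation:
Step 0: x=[5.0000 12.0000 19.0000] v=[0.0000 0.0000 -1.0000]
Step 1: x=[5.0625 12.0000 18.6875] v=[0.2500 0.0000 -1.2500]
Step 2: x=[5.1836 11.9844 18.3320] v=[0.4844 -0.0625 -1.4219]
Step 3: x=[5.3553 11.9405 17.9548] v=[0.6866 -0.1758 -1.5088]
Step 4: x=[5.5654 11.8609 17.5767] v=[0.8404 -0.3185 -1.5124]
Step 5: x=[5.7983 11.7451 17.2164] v=[0.9317 -0.4634 -1.4414]
Step 6: x=[6.0359 11.5995 16.8891] v=[0.9503 -0.5823 -1.3092]
Step 7: x=[6.2587 11.4368 16.6062] v=[0.8913 -0.6508 -1.1316]
Max displacement = 1.3938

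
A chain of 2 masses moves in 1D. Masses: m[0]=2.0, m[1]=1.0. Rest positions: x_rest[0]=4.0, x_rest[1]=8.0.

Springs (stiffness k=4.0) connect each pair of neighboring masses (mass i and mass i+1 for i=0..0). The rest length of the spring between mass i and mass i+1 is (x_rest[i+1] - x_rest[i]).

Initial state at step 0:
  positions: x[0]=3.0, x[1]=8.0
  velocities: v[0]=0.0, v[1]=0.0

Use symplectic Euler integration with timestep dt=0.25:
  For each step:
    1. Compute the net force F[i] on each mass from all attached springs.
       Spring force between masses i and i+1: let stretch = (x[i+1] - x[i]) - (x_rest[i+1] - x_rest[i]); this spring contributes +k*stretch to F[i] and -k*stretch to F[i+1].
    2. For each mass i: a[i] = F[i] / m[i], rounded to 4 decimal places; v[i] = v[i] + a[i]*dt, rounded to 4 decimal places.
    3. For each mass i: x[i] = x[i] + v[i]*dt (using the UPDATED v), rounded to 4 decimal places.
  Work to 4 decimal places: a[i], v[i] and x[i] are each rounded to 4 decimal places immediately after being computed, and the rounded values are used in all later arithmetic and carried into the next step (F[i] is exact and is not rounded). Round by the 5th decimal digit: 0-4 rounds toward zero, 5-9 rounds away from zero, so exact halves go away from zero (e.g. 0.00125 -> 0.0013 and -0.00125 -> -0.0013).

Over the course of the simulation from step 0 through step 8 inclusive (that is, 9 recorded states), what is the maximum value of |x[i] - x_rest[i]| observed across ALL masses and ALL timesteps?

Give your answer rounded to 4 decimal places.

Step 0: x=[3.0000 8.0000] v=[0.0000 0.0000]
Step 1: x=[3.1250 7.7500] v=[0.5000 -1.0000]
Step 2: x=[3.3281 7.3438] v=[0.8125 -1.6250]
Step 3: x=[3.5332 6.9336] v=[0.8204 -1.6407]
Step 4: x=[3.6634 6.6733] v=[0.5206 -1.0411]
Step 5: x=[3.6698 6.6606] v=[0.0256 -0.0510]
Step 6: x=[3.5501 6.9002] v=[-0.4790 0.9582]
Step 7: x=[3.3491 7.3022] v=[-0.8040 1.6081]
Step 8: x=[3.1422 7.7160] v=[-0.8275 1.6550]
Max displacement = 1.3394

Answer: 1.3394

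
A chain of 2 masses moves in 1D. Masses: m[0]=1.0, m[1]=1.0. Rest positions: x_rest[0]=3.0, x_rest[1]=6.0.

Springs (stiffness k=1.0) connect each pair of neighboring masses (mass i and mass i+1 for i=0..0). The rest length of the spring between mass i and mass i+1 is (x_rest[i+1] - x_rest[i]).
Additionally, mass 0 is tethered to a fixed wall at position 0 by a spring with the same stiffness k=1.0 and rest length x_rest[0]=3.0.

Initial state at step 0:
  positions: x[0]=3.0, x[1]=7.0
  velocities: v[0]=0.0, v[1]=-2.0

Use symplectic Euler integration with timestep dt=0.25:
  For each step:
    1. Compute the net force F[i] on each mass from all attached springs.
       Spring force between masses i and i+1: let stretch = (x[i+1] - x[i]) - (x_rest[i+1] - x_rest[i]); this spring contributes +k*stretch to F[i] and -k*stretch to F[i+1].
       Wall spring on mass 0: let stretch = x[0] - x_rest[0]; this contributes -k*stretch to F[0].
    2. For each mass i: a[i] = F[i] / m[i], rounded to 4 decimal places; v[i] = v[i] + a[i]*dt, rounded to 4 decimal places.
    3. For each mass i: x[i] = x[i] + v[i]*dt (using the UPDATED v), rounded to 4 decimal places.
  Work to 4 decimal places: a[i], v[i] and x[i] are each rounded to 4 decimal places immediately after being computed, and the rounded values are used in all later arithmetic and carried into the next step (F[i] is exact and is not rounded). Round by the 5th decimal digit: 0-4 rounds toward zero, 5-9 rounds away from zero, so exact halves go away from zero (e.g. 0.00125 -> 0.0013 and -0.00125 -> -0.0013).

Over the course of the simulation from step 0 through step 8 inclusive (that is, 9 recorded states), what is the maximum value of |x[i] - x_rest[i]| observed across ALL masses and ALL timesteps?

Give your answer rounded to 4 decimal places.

Step 0: x=[3.0000 7.0000] v=[0.0000 -2.0000]
Step 1: x=[3.0625 6.4375] v=[0.2500 -2.2500]
Step 2: x=[3.1445 5.8516] v=[0.3281 -2.3438]
Step 3: x=[3.1992 5.2840] v=[0.2188 -2.2706]
Step 4: x=[3.1843 4.7736] v=[-0.0598 -2.0418]
Step 5: x=[3.0697 4.3513] v=[-0.4586 -1.6891]
Step 6: x=[2.8433 4.0364] v=[-0.9056 -1.2595]
Step 7: x=[2.5138 3.8345] v=[-1.3182 -0.8078]
Step 8: x=[2.1097 3.7375] v=[-1.6165 -0.3880]
Max displacement = 2.2625

Answer: 2.2625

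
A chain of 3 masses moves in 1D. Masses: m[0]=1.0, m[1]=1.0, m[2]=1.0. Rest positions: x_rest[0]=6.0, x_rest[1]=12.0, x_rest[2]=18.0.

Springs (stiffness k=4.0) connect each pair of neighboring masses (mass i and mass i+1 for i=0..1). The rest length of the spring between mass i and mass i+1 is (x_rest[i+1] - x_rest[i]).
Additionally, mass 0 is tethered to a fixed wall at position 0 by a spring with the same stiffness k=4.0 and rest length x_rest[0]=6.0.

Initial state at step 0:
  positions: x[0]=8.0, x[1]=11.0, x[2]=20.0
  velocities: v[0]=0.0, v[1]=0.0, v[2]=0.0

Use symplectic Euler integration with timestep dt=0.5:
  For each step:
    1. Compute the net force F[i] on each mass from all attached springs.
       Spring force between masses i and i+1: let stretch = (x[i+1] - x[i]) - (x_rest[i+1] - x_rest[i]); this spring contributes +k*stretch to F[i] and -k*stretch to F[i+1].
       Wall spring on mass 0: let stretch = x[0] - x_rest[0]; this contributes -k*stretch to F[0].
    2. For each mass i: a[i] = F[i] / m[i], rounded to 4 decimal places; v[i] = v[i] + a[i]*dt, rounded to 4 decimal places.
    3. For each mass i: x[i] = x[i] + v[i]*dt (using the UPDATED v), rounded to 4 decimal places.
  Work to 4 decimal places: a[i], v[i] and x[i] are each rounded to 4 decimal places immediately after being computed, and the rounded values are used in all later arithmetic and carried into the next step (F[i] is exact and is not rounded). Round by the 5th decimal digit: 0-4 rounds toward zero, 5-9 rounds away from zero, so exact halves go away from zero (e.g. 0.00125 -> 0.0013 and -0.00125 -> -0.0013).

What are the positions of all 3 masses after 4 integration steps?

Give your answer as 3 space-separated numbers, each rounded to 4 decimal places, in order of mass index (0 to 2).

Step 0: x=[8.0000 11.0000 20.0000] v=[0.0000 0.0000 0.0000]
Step 1: x=[3.0000 17.0000 17.0000] v=[-10.0000 12.0000 -6.0000]
Step 2: x=[9.0000 9.0000 20.0000] v=[12.0000 -16.0000 6.0000]
Step 3: x=[6.0000 12.0000 18.0000] v=[-6.0000 6.0000 -4.0000]
Step 4: x=[3.0000 15.0000 16.0000] v=[-6.0000 6.0000 -4.0000]

Answer: 3.0000 15.0000 16.0000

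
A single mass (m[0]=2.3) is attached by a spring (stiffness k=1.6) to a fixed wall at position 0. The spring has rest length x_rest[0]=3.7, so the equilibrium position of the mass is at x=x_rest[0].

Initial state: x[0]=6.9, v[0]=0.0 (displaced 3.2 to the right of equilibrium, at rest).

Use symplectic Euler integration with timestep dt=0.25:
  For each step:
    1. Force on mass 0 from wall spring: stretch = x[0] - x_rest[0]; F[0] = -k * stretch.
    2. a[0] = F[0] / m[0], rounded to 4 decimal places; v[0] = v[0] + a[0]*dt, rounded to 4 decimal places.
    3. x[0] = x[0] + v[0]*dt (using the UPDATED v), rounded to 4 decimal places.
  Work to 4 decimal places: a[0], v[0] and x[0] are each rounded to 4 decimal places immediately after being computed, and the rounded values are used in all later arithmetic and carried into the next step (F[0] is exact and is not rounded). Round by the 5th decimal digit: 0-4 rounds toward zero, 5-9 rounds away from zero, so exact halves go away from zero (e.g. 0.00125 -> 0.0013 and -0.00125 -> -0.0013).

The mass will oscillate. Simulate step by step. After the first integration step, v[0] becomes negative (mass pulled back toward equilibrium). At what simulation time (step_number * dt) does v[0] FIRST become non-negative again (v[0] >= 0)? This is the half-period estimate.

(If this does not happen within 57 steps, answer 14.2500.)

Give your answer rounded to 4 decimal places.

Step 0: x=[6.9000] v=[0.0000]
Step 1: x=[6.7609] v=[-0.5565]
Step 2: x=[6.4887] v=[-1.0888]
Step 3: x=[6.0953] v=[-1.5738]
Step 4: x=[5.5977] v=[-1.9904]
Step 5: x=[5.0176] v=[-2.3204]
Step 6: x=[4.3802] v=[-2.5496]
Step 7: x=[3.7132] v=[-2.6679]
Step 8: x=[3.0457] v=[-2.6702]
Step 9: x=[2.4066] v=[-2.5564]
Step 10: x=[1.8237] v=[-2.3315]
Step 11: x=[1.3224] v=[-2.0052]
Step 12: x=[0.9245] v=[-1.5917]
Step 13: x=[0.6473] v=[-1.1090]
Step 14: x=[0.5028] v=[-0.5781]
Step 15: x=[0.4973] v=[-0.0221]
Step 16: x=[0.6310] v=[0.5349]
First v>=0 after going negative at step 16, time=4.0000

Answer: 4.0000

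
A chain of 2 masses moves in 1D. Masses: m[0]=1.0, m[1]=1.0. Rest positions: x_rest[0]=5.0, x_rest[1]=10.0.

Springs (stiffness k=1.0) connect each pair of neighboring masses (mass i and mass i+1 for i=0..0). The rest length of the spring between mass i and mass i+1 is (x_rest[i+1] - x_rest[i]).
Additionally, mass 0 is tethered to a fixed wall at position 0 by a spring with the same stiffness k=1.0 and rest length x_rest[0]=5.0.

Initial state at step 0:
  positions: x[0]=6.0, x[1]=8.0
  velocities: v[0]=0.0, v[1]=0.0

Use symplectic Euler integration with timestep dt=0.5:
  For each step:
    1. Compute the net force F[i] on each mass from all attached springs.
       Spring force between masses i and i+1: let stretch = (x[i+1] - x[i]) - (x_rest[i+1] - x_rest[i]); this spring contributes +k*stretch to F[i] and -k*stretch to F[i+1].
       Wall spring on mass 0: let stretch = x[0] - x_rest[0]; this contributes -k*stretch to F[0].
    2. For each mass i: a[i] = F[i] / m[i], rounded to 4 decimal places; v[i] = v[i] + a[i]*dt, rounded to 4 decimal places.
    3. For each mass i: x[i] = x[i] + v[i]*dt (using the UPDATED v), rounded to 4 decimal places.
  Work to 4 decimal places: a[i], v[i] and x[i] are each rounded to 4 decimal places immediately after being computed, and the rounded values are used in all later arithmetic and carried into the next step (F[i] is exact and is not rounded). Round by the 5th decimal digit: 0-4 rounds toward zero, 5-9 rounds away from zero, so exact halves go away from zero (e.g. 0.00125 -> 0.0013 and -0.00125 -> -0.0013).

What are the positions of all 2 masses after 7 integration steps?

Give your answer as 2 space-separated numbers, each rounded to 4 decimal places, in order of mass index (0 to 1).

Answer: 7.1974 9.6018

Derivation:
Step 0: x=[6.0000 8.0000] v=[0.0000 0.0000]
Step 1: x=[5.0000 8.7500] v=[-2.0000 1.5000]
Step 2: x=[3.6875 9.8125] v=[-2.6250 2.1250]
Step 3: x=[2.9844 10.5938] v=[-1.4063 1.5625]
Step 4: x=[3.4375 10.7227] v=[0.9062 0.2578]
Step 5: x=[4.8526 10.2803] v=[2.8301 -0.8848]
Step 6: x=[6.4115 9.7310] v=[3.1177 -1.0987]
Step 7: x=[7.1974 9.6018] v=[1.5717 -0.2585]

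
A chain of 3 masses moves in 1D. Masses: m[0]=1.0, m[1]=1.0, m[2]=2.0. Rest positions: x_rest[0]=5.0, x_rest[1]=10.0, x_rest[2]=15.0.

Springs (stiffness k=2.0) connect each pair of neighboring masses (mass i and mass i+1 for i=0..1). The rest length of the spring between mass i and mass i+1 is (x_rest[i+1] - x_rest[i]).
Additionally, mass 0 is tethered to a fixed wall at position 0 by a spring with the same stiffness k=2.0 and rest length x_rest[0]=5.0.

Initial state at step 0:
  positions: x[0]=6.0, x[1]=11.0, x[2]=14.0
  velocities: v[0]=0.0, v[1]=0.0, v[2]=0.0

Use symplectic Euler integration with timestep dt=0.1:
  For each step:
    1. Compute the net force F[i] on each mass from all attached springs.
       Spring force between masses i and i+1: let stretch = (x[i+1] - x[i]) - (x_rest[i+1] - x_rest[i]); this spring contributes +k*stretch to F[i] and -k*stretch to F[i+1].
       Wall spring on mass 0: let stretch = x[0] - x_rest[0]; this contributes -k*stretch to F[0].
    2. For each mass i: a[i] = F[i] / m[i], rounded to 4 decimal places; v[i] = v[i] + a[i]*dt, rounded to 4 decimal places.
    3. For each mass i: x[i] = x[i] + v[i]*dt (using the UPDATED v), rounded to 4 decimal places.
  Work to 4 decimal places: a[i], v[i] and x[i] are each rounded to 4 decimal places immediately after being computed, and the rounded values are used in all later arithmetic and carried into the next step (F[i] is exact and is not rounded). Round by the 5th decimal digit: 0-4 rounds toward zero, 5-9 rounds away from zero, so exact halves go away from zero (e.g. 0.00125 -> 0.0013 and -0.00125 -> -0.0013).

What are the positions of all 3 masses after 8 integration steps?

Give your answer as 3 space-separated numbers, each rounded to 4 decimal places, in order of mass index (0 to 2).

Step 0: x=[6.0000 11.0000 14.0000] v=[0.0000 0.0000 0.0000]
Step 1: x=[5.9800 10.9600 14.0200] v=[-0.2000 -0.4000 0.2000]
Step 2: x=[5.9400 10.8816 14.0594] v=[-0.4000 -0.7840 0.3940]
Step 3: x=[5.8800 10.7679 14.1170] v=[-0.5997 -1.1368 0.5762]
Step 4: x=[5.8002 10.6234 14.1911] v=[-0.7981 -1.4446 0.7413]
Step 5: x=[5.7009 10.4538 14.2796] v=[-0.9935 -1.6957 0.8845]
Step 6: x=[5.5826 10.2657 14.3798] v=[-1.1831 -1.8811 1.0019]
Step 7: x=[5.4463 10.0662 14.4889] v=[-1.3630 -1.9949 1.0905]
Step 8: x=[5.2935 9.8628 14.6037] v=[-1.5283 -2.0343 1.1482]

Answer: 5.2935 9.8628 14.6037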